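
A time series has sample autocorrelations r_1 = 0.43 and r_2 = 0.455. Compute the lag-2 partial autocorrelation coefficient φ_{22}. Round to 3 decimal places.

φ_{22} = (r_2 − r_1²) / (1 − r_1²)
r_1² = (0.43)² = 0.1849
Numerator = 0.455 − 0.1849 = 0.2701; denominator = 1 − 0.1849 = 0.8151
φ_{22} = 0.2701 / 0.8151 = 0.331

0.331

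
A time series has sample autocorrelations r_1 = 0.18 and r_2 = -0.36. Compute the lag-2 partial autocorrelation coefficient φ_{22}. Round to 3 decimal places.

φ_{22} = (r_2 − r_1²) / (1 − r_1²)
r_1² = (0.18)² = 0.0324
Numerator = -0.36 − 0.0324 = -0.3924; denominator = 1 − 0.0324 = 0.9676
φ_{22} = -0.3924 / 0.9676 = -0.406

-0.406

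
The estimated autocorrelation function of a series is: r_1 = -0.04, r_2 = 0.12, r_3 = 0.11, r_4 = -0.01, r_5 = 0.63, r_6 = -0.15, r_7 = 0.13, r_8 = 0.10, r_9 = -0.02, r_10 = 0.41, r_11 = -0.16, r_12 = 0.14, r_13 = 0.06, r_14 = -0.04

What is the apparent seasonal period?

5

The largest autocorrelation is r_5 = 0.63, with a weaker echo at lag 10 (0.41); the remaining lags stay at or below 0.14.
The dominant spike at lag 5 indicates a seasonal period of 5.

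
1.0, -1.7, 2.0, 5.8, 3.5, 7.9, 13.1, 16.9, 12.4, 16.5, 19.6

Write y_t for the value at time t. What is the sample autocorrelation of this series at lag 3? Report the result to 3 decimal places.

0.278

Mean ȳ = (1.0 − 1.7 + 2.0 + 5.8 + 3.5 + 7.9 + 13.1 + 16.9 + 12.4 + 16.5 + 19.6)/11 = 8.8182
Numerator Σ_{t=1}^{8}(y_t−ȳ)(y_{t+3}−ȳ) = 146.6308
Denominator Σ(y_t−ȳ)² = 528.2164
r_3 = 146.6308 / 528.2164 = 0.278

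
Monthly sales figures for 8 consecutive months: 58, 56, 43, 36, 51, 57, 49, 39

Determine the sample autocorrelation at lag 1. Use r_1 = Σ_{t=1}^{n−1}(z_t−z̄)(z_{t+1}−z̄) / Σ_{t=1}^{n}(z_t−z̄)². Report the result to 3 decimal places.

Mean z̄ = (58 + 56 + 43 + 36 + 51 + 57 + 49 + 39)/8 = 48.6250
Numerator Σ_{t=1}^{7}(z_t−z̄)(z_{t+1}−z̄) = 88.1094
Denominator Σ(z_t−z̄)² = 501.8750
r_1 = 88.1094 / 501.8750 = 0.176

0.176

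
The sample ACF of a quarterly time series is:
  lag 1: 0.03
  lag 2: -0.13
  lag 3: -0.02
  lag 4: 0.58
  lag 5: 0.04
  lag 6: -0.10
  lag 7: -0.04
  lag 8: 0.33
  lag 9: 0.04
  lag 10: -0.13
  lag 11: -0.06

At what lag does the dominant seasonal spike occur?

4

The largest autocorrelation is r_4 = 0.58, with a weaker echo at lag 8 (0.33); the remaining lags stay at or below 0.04.
The dominant spike at lag 4 indicates a seasonal period of 4.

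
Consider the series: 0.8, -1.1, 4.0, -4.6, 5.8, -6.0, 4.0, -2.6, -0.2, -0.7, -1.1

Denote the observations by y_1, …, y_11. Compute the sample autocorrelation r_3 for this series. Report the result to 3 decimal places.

Mean ȳ = (0.8 − 1.1 + 4.0 − 4.6 + 5.8 − 6.0 + 4.0 − 2.6 − 0.2 − 0.7 − 1.1)/11 = -0.1545
Numerator Σ_{t=1}^{8}(y_t−ȳ)(y_{t+3}−ȳ) = -66.8771
Denominator Σ(y_t−ȳ)² = 132.8873
r_3 = -66.8771 / 132.8873 = -0.503

-0.503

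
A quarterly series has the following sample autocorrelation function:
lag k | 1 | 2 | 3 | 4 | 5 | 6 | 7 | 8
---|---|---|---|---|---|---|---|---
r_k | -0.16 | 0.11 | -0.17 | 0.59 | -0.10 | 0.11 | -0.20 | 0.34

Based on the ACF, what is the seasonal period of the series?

The largest autocorrelation is r_4 = 0.59, with a weaker echo at lag 8 (0.34); the remaining lags stay at or below 0.11.
The dominant spike at lag 4 indicates a seasonal period of 4.

4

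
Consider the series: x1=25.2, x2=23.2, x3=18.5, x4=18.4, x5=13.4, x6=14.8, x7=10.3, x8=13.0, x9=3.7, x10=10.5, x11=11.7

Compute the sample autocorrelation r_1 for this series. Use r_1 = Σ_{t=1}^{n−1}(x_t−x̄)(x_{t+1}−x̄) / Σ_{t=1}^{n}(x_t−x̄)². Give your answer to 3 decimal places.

0.565

Mean x̄ = (25.2 + 23.2 + 18.5 + 18.4 + 13.4 + 14.8 + 10.3 + 13.0 + 3.7 + 10.5 + 11.7)/11 = 14.7909
Numerator Σ_{t=1}^{10}(x_t−x̄)(x_{t+1}−x̄) = 215.7926
Denominator Σ(x_t−x̄)² = 382.1291
r_1 = 215.7926 / 382.1291 = 0.565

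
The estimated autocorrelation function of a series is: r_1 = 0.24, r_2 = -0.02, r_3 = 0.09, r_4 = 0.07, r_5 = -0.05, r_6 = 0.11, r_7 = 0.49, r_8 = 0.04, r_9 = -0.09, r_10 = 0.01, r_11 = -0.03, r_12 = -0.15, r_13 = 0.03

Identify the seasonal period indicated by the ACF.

7

The largest autocorrelation is r_7 = 0.49; the remaining lags stay at or below 0.24.
The dominant spike at lag 7 indicates a seasonal period of 7.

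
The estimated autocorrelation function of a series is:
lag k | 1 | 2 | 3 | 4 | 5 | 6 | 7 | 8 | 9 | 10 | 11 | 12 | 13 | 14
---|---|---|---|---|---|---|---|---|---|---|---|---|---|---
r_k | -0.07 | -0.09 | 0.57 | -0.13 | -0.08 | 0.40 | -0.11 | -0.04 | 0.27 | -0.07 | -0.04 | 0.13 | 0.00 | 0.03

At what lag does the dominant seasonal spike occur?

3

The largest autocorrelation is r_3 = 0.57, with weaker echoes at lags 6 (0.40) and 9 (0.27); the remaining lags stay at or below 0.13.
The dominant spike at lag 3 indicates a seasonal period of 3.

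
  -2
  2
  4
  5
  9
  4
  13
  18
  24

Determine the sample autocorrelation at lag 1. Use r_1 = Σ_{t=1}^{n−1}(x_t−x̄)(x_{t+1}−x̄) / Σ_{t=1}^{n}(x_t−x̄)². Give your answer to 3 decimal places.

Mean x̄ = (-2 + 2 + 4 + 5 + 9 + 4 + 13 + 18 + 24)/9 = 8.5556
Numerator Σ_{t=1}^{8}(x_t−x̄)(x_{t+1}−x̄) = 279.2469
Denominator Σ(x_t−x̄)² = 556.2222
r_1 = 279.2469 / 556.2222 = 0.502

0.502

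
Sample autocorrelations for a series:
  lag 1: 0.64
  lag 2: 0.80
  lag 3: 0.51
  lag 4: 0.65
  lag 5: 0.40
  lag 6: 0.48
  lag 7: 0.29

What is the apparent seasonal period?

The largest autocorrelation is r_2 = 0.80, with a weaker echo at lag 4 (0.65); the remaining lags stay at or below 0.64.
The dominant spike at lag 2 indicates a seasonal period of 2.

2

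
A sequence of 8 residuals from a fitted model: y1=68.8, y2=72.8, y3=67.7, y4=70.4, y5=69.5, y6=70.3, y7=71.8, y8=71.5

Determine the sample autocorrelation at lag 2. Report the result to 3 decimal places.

0.265

Mean ȳ = (68.8 + 72.8 + 67.7 + 70.4 + 69.5 + 70.3 + 71.8 + 71.5)/8 = 70.3500
Deviations from mean: -1.5500, 2.4500, -2.6500, 0.0500, -0.8500, -0.0500, 1.4500, 1.1500
Σ(y_t−ȳ)(y_{t+2}−ȳ) = (4.1075) + (0.1225) + (2.2525) + (-0.0025) + (-1.2325) + (-0.0575) = 5.1900
Denominator Σ(y_t−ȳ)² = 19.5800
r_2 = 5.1900 / 19.5800 = 0.265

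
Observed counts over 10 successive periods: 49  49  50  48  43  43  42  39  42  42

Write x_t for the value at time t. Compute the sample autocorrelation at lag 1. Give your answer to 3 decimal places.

0.725

Mean x̄ = (49 + 49 + 50 + 48 + 43 + 43 + 42 + 39 + 42 + 42)/10 = 44.7000
Numerator Σ_{t=1}^{9}(x_t−x̄)(x_{t+1}−x̄) = 98.7100
Denominator Σ(x_t−x̄)² = 136.1000
r_1 = 98.7100 / 136.1000 = 0.725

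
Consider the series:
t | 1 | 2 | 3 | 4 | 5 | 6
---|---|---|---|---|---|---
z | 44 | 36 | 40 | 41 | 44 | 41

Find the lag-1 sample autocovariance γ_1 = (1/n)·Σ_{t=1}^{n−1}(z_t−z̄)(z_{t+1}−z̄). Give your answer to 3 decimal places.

-1.667

Mean z̄ = (44 + 36 + 40 + 41 + 44 + 41)/6 = 41.0000
Σ_{t=1}^{5}(z_t−z̄)(z_{t+1}−z̄) = -10.0000
γ_1 = -10.0000 / 6 = -1.667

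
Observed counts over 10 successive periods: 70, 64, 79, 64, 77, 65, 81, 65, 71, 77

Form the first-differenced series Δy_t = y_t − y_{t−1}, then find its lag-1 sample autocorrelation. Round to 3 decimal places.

First differences Δy: -6, 15, -15, 13, -12, 16, -16, 6, 6
Mean of differences = 0.7778
Numerator Σ(Δy_t−Δȳ)(Δy_{t+1}−Δȳ) = -1180.0494
Denominator Σ(Δy_t−Δȳ)² = 1377.5556
r_1(Δy) = -1180.0494 / 1377.5556 = -0.857

-0.857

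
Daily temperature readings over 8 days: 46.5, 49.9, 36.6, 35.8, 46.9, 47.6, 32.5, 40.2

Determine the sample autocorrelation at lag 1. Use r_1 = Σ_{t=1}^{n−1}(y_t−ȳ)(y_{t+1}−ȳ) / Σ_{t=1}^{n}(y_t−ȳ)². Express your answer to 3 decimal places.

-0.042

Mean ȳ = (46.5 + 49.9 + 36.6 + 35.8 + 46.9 + 47.6 + 32.5 + 40.2)/8 = 42.0000
Deviations from mean: 4.5000, 7.9000, -5.4000, -6.2000, 4.9000, 5.6000, -9.5000, -1.8000
Σ(y_t−ȳ)(y_{t+1}−ȳ) = (35.5500) + (-42.6600) + (33.4800) + (-30.3800) + (27.4400) + (-53.2000) + (17.1000) = -12.6700
Denominator Σ(y_t−ȳ)² = 299.1200
r_1 = -12.6700 / 299.1200 = -0.042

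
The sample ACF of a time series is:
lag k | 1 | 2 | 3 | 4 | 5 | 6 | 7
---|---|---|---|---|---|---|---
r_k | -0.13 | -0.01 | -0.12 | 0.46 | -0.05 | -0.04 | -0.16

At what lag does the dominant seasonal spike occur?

The largest autocorrelation is r_4 = 0.46; the remaining lags stay at or below -0.01.
The dominant spike at lag 4 indicates a seasonal period of 4.

4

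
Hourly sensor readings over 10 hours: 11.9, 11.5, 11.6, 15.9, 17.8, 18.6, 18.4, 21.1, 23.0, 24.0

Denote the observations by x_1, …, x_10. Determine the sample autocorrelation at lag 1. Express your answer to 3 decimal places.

Mean x̄ = (11.9 + 11.5 + 11.6 + 15.9 + 17.8 + 18.6 + 18.4 + 21.1 + 23.0 + 24.0)/10 = 17.3800
Numerator Σ_{t=1}^{9}(x_t−x̄)(x_{t+1}−x̄) = 137.8036
Denominator Σ(x_t−x̄)² = 192.1560
r_1 = 137.8036 / 192.1560 = 0.717

0.717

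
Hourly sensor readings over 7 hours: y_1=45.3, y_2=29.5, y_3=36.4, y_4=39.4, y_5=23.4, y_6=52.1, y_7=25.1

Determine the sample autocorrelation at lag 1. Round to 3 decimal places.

-0.713

Mean ȳ = (45.3 + 29.5 + 36.4 + 39.4 + 23.4 + 52.1 + 25.1)/7 = 35.8857
Numerator Σ_{t=1}^{6}(y_t−ȳ)(y_{t+1}−ȳ) = -482.8016
Denominator Σ(y_t−ȳ)² = 677.1486
r_1 = -482.8016 / 677.1486 = -0.713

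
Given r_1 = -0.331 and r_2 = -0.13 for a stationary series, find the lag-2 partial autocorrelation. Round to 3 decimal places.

-0.269

φ_{22} = (r_2 − r_1²) / (1 − r_1²)
r_1² = (-0.331)² = 0.109561
Numerator = -0.13 − 0.1096 = -0.2396; denominator = 1 − 0.1096 = 0.8904
φ_{22} = -0.2396 / 0.8904 = -0.269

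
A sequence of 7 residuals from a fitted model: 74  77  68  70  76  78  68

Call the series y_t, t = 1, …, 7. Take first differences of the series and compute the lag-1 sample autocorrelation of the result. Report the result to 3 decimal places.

First differences Δy: 3, -9, 2, 6, 2, -10
Mean of differences = -1.0000
Numerator Σ(Δy_t−Δȳ)(Δy_{t+1}−Δȳ) = -41.0000
Denominator Σ(Δy_t−Δȳ)² = 228.0000
r_1(Δy) = -41.0000 / 228.0000 = -0.180

-0.180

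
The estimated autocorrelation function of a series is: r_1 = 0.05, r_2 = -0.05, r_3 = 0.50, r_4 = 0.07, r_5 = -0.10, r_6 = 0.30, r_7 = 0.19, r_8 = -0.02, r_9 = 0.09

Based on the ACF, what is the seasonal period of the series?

3

The largest autocorrelation is r_3 = 0.50, with a weaker echo at lag 6 (0.30); the remaining lags stay at or below 0.19.
The dominant spike at lag 3 indicates a seasonal period of 3.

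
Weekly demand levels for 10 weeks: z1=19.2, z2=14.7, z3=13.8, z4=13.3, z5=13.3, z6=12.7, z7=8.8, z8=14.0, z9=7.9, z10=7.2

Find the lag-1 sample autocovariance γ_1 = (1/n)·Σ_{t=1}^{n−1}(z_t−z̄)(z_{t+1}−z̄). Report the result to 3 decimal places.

Mean z̄ = (19.2 + 14.7 + 13.8 + 13.3 + 13.3 + 12.7 + 8.8 + 14.0 + 7.9 + 7.2)/10 = 12.4900
Σ_{t=1}^{9}(z_t−z̄)(z_{t+1}−z̄) = 30.6149
γ_1 = 30.6149 / 10 = 3.061

3.061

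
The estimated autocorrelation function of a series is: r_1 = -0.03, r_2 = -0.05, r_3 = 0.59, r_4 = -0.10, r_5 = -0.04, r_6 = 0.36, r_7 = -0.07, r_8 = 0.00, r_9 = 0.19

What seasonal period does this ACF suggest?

3

The largest autocorrelation is r_3 = 0.59, with weaker echoes at lags 6 (0.36) and 9 (0.19); the remaining lags stay at or below 0.00.
The dominant spike at lag 3 indicates a seasonal period of 3.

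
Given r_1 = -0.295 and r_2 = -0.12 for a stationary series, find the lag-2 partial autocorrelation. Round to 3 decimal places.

φ_{22} = (r_2 − r_1²) / (1 − r_1²)
r_1² = (-0.295)² = 0.087025
Numerator = -0.12 − 0.0870 = -0.2070; denominator = 1 − 0.0870 = 0.9130
φ_{22} = -0.2070 / 0.9130 = -0.227

-0.227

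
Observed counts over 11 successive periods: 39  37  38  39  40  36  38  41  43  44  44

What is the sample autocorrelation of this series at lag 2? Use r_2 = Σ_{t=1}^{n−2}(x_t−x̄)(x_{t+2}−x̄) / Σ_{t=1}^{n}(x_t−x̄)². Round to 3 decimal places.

0.189

Mean x̄ = (39 + 37 + 38 + 39 + 40 + 36 + 38 + 41 + 43 + 44 + 44)/11 = 39.9091
Numerator Σ_{t=1}^{9}(x_t−x̄)(x_{t+2}−x̄) = 14.5289
Denominator Σ(x_t−x̄)² = 76.9091
r_2 = 14.5289 / 76.9091 = 0.189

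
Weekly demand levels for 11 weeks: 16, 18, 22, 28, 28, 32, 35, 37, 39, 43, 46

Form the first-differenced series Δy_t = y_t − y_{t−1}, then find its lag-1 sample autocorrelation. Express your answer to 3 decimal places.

-0.417

First differences Δy: 2, 4, 6, 0, 4, 3, 2, 2, 4, 3
Mean of differences = 3.0000
Numerator Σ(Δy_t−Δȳ)(Δy_{t+1}−Δȳ) = -10.0000
Denominator Σ(Δy_t−Δȳ)² = 24.0000
r_1(Δy) = -10.0000 / 24.0000 = -0.417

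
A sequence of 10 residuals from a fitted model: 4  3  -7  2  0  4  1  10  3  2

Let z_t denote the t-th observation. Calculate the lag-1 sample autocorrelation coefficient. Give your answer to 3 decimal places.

Mean z̄ = (4 + 3 − 7 + 2 + 0 + 4 + 1 + 10 + 3 + 2)/10 = 2.2000
Numerator Σ_{t=1}^{9}(z_t−z̄)(z_{t+1}−z̄) = -13.0400
Denominator Σ(z_t−z̄)² = 159.6000
r_1 = -13.0400 / 159.6000 = -0.082

-0.082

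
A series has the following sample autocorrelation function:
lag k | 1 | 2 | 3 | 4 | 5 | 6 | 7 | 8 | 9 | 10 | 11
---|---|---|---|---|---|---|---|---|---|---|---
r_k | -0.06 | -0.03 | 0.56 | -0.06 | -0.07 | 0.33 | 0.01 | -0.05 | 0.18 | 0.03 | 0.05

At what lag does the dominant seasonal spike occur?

The largest autocorrelation is r_3 = 0.56, with weaker echoes at lags 6 (0.33) and 9 (0.18); the remaining lags stay at or below 0.05.
The dominant spike at lag 3 indicates a seasonal period of 3.

3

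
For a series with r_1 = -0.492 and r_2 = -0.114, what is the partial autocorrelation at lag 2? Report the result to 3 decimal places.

φ_{22} = (r_2 − r_1²) / (1 − r_1²)
r_1² = (-0.492)² = 0.242064
Numerator = -0.114 − 0.2421 = -0.3561; denominator = 1 − 0.2421 = 0.7579
φ_{22} = -0.3561 / 0.7579 = -0.470

-0.470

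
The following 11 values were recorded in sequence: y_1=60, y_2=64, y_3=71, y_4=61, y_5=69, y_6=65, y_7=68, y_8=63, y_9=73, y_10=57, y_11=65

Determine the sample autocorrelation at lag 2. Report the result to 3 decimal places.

0.207

Mean ȳ = (60 + 64 + 71 + 61 + 69 + 65 + 68 + 63 + 73 + 57 + 65)/11 = 65.0909
Numerator Σ_{t=1}^{9}(y_t−ȳ)(y_{t+2}−ȳ) = 48.6198
Denominator Σ(y_t−ȳ)² = 234.9091
r_2 = 48.6198 / 234.9091 = 0.207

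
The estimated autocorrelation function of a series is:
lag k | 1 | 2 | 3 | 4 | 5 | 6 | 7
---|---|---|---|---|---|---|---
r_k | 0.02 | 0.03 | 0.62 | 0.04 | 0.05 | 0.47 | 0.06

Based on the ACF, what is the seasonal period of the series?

The largest autocorrelation is r_3 = 0.62, with a weaker echo at lag 6 (0.47); the remaining lags stay at or below 0.06.
The dominant spike at lag 3 indicates a seasonal period of 3.

3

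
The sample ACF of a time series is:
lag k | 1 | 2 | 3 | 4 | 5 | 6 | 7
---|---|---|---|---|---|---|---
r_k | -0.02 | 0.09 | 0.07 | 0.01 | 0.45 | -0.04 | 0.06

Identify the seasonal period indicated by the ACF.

5

The largest autocorrelation is r_5 = 0.45; the remaining lags stay at or below 0.09.
The dominant spike at lag 5 indicates a seasonal period of 5.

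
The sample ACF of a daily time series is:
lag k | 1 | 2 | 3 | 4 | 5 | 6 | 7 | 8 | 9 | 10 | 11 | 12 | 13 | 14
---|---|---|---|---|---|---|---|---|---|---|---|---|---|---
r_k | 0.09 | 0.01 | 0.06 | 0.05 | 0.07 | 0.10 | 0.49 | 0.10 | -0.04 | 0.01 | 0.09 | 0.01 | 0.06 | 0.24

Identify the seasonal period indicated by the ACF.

The largest autocorrelation is r_7 = 0.49, with a weaker echo at lag 14 (0.24); the remaining lags stay at or below 0.10.
The dominant spike at lag 7 indicates a seasonal period of 7.

7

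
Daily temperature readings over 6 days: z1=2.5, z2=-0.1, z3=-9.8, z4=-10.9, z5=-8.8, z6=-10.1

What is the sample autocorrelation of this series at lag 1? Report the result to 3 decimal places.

0.414

Mean z̄ = (2.5 − 0.1 − 9.8 − 10.9 − 8.8 − 10.1)/6 = -6.2000
Numerator Σ_{t=1}^{5}(z_t−z̄)(z_{t+1}−z̄) = 70.3900
Denominator Σ(z_t−z̄)² = 169.9200
r_1 = 70.3900 / 169.9200 = 0.414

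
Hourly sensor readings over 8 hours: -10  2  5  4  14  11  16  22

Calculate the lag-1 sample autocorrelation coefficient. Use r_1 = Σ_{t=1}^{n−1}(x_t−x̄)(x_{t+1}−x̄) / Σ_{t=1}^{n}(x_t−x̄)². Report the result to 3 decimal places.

0.388

Mean x̄ = (-10 + 2 + 5 + 4 + 14 + 11 + 16 + 22)/8 = 8.0000
Numerator Σ_{t=1}^{7}(x_t−x̄)(x_{t+1}−x̄) = 268.0000
Denominator Σ(x_t−x̄)² = 690.0000
r_1 = 268.0000 / 690.0000 = 0.388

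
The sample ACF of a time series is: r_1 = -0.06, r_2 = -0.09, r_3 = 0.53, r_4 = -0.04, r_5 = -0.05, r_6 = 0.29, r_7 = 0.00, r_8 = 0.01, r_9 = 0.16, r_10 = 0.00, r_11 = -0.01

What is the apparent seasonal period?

The largest autocorrelation is r_3 = 0.53, with weaker echoes at lags 6 (0.29) and 9 (0.16); the remaining lags stay at or below 0.01.
The dominant spike at lag 3 indicates a seasonal period of 3.

3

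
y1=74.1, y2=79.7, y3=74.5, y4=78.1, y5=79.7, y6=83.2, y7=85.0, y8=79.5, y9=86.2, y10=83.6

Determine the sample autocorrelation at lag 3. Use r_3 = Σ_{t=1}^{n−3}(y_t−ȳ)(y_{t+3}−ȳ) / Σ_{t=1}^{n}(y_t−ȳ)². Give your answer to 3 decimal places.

Mean ȳ = (74.1 + 79.7 + 74.5 + 78.1 + 79.7 + 83.2 + 85.0 + 79.5 + 86.2 + 83.6)/10 = 80.3600
Σ(y_t−ȳ)(y_{t+3}−ȳ) = (14.1476) + (0.4356) + (-16.6424) + (-10.4864) + (0.5676) + (16.5856) + (15.0336) = 19.6412
Denominator Σ(y_t−ȳ)² = 154.4440
r_3 = 19.6412 / 154.4440 = 0.127

0.127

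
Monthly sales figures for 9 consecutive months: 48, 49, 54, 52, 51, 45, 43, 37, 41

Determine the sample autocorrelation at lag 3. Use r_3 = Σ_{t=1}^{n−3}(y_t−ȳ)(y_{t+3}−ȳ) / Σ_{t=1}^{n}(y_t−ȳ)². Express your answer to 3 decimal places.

Mean ȳ = (48 + 49 + 54 + 52 + 51 + 45 + 43 + 37 + 41)/9 = 46.6667
Σ(y_t−ȳ)(y_{t+3}−ȳ) = (7.1111) + (10.1111) + (-12.2222) + (-19.5556) + (-41.8889) + (9.4444) = -47.0000
Denominator Σ(y_t−ȳ)² = 250.0000
r_3 = -47.0000 / 250.0000 = -0.188

-0.188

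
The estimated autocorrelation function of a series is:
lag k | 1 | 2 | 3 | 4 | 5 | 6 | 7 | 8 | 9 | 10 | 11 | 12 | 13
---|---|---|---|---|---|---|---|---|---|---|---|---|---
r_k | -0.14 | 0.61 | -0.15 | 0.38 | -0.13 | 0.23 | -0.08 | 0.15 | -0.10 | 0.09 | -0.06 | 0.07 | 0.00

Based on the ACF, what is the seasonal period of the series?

The largest autocorrelation is r_2 = 0.61, with weaker echoes at lags 4 (0.38), 6 (0.23) and 8 (0.15); the remaining lags stay at or below 0.09.
The dominant spike at lag 2 indicates a seasonal period of 2.

2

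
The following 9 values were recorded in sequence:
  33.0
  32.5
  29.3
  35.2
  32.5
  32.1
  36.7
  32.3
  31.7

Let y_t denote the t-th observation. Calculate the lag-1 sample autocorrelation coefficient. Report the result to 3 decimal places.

Mean ȳ = (33.0 + 32.5 + 29.3 + 35.2 + 32.5 + 32.1 + 36.7 + 32.3 + 31.7)/9 = 32.8111
Numerator Σ_{t=1}^{8}(y_t−ȳ)(y_{t+1}−ȳ) = -12.0612
Denominator Σ(y_t−ȳ)² = 35.3889
r_1 = -12.0612 / 35.3889 = -0.341

-0.341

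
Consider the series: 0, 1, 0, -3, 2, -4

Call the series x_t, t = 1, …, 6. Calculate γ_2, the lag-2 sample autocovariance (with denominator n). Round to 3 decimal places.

Mean x̄ = (0 + 1 + 0 − 3 + 2 − 4)/6 = -0.6667
Σ_{t=1}^{4}(x_t−x̄)(x_{t+2}−x̄) = 6.1111
γ_2 = 6.1111 / 6 = 1.019

1.019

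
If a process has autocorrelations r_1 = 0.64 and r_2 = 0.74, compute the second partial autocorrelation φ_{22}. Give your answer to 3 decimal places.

0.560

φ_{22} = (r_2 − r_1²) / (1 − r_1²)
r_1² = (0.64)² = 0.4096
Numerator = 0.74 − 0.4096 = 0.3304; denominator = 1 − 0.4096 = 0.5904
φ_{22} = 0.3304 / 0.5904 = 0.560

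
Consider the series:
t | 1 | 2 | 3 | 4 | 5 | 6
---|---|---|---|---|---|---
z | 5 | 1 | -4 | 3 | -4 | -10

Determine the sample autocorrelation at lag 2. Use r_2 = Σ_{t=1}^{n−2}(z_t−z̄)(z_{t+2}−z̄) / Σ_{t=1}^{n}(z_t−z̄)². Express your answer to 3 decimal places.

-0.241

Mean z̄ = (5 + 1 − 4 + 3 − 4 − 10)/6 = -1.5000
Σ(z_t−z̄)(z_{t+2}−z̄) = (-16.2500) + (11.2500) + (6.2500) + (-38.2500) = -37.0000
Denominator Σ(z_t−z̄)² = 153.5000
r_2 = -37.0000 / 153.5000 = -0.241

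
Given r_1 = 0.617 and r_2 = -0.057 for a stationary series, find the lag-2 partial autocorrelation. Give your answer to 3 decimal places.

-0.707

φ_{22} = (r_2 − r_1²) / (1 − r_1²)
r_1² = (0.617)² = 0.380689
Numerator = -0.057 − 0.3807 = -0.4377; denominator = 1 − 0.3807 = 0.6193
φ_{22} = -0.4377 / 0.6193 = -0.707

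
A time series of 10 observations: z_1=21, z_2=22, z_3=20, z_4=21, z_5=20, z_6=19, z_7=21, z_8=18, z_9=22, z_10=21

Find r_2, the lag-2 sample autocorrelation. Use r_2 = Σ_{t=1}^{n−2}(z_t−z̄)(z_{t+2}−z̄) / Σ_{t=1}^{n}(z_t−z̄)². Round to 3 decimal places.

0.207

Mean z̄ = (21 + 22 + 20 + 21 + 20 + 19 + 21 + 18 + 22 + 21)/10 = 20.5000
Numerator Σ_{t=1}^{8}(z_t−z̄)(z_{t+2}−z̄) = 3.0000
Denominator Σ(z_t−z̄)² = 14.5000
r_2 = 3.0000 / 14.5000 = 0.207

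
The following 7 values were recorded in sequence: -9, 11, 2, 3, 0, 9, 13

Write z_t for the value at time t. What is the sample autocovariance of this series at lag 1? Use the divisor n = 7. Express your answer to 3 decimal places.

Mean z̄ = (-9 + 11 + 2 + 3 + 0 + 9 + 13)/7 = 4.1429
Σ_{t=1}^{6}(z_t−z̄)(z_{t+1}−z̄) = -74.7347
γ_1 = -74.7347 / 7 = -10.676

-10.676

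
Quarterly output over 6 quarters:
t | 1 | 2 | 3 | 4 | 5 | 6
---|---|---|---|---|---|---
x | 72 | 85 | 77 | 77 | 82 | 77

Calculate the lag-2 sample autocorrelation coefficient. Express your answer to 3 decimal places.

Mean x̄ = (72 + 85 + 77 + 77 + 82 + 77)/6 = 78.3333
Deviations from mean: -6.3333, 6.6667, -1.3333, -1.3333, 3.6667, -1.3333
Σ(x_t−x̄)(x_{t+2}−x̄) = (8.4444) + (-8.8889) + (-4.8889) + (1.7778) = -3.5556
Denominator Σ(x_t−x̄)² = 103.3333
r_2 = -3.5556 / 103.3333 = -0.034

-0.034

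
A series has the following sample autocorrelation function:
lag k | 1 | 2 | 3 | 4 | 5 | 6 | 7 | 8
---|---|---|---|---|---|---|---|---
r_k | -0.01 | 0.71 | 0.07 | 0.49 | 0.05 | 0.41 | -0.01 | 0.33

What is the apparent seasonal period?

The largest autocorrelation is r_2 = 0.71, with weaker echoes at lags 4 (0.49), 6 (0.41) and 8 (0.33); the remaining lags stay at or below 0.07.
The dominant spike at lag 2 indicates a seasonal period of 2.

2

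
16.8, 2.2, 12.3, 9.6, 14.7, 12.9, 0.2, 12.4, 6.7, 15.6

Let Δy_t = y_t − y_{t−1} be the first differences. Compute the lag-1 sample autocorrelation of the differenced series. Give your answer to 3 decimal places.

-0.581

First differences Δy: -14.6, 10.1, -2.7, 5.1, -1.8, -12.7, 12.2, -5.7, 8.9
Mean of differences = -0.1333
Numerator Σ(Δy_t−Δȳ)(Δy_{t+1}−Δȳ) = -449.4478
Denominator Σ(Δy_t−Δȳ)² = 773.3800
r_1(Δy) = -449.4478 / 773.3800 = -0.581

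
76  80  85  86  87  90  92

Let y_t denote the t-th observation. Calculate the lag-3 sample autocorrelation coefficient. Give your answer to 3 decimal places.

Mean ȳ = (76 + 80 + 85 + 86 + 87 + 90 + 92)/7 = 85.1429
Numerator Σ_{t=1}^{4}(y_t−ȳ)(y_{t+3}−ȳ) = -12.2041
Denominator Σ(y_t−ȳ)² = 184.8571
r_3 = -12.2041 / 184.8571 = -0.066

-0.066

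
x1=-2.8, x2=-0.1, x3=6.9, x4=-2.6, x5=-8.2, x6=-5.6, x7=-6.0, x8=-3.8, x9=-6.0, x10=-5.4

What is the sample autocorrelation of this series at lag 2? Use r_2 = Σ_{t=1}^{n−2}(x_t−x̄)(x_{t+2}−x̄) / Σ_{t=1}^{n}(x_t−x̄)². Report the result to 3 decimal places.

-0.132

Mean x̄ = (-2.8 − 0.1 + 6.9 − 2.6 − 8.2 − 5.6 − 6.0 − 3.8 − 6.0 − 5.4)/10 = -3.3600
Numerator Σ_{t=1}^{8}(x_t−x̄)(x_{t+2}−x̄) = -21.5072
Denominator Σ(x_t−x̄)² = 163.5240
r_2 = -21.5072 / 163.5240 = -0.132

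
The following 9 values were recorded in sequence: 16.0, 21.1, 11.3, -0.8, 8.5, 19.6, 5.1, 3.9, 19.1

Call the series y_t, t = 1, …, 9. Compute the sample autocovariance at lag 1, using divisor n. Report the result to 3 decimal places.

Mean ȳ = (16.0 + 21.1 + 11.3 − 0.8 + 8.5 + 19.6 + 5.1 + 3.9 + 19.1)/9 = 11.5333
Σ_{t=1}^{8}(y_t−ȳ)(y_{t+1}−ȳ) = -4.2278
γ_1 = -4.2278 / 9 = -0.470

-0.470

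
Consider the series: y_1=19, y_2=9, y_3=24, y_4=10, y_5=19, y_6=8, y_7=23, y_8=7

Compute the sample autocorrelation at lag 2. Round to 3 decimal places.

0.642

Mean ȳ = (19 + 9 + 24 + 10 + 19 + 8 + 23 + 7)/8 = 14.8750
Numerator Σ_{t=1}^{6}(y_t−ȳ)(y_{t+2}−ȳ) = 225.0938
Denominator Σ(y_t−ȳ)² = 350.8750
r_2 = 225.0938 / 350.8750 = 0.642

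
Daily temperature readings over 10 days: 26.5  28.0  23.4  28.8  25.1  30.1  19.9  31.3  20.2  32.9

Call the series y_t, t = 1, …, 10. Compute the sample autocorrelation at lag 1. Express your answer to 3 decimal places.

-0.812

Mean ȳ = (26.5 + 28.0 + 23.4 + 28.8 + 25.1 + 30.1 + 19.9 + 31.3 + 20.2 + 32.9)/10 = 26.6200
Numerator Σ_{t=1}^{9}(y_t−ȳ)(y_{t+1}−ȳ) = -145.4304
Denominator Σ(y_t−ȳ)² = 179.1760
r_1 = -145.4304 / 179.1760 = -0.812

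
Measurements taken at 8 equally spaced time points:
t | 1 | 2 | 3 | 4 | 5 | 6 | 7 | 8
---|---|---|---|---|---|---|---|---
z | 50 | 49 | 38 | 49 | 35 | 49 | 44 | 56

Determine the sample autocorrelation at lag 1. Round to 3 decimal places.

-0.377

Mean z̄ = (50 + 49 + 38 + 49 + 35 + 49 + 44 + 56)/8 = 46.2500
Deviations from mean: 3.7500, 2.7500, -8.2500, 2.7500, -11.2500, 2.7500, -2.2500, 9.7500
Σ(z_t−z̄)(z_{t+1}−z̄) = (10.3125) + (-22.6875) + (-22.6875) + (-30.9375) + (-30.9375) + (-6.1875) + (-21.9375) = -125.0625
Denominator Σ(z_t−z̄)² = 331.5000
r_1 = -125.0625 / 331.5000 = -0.377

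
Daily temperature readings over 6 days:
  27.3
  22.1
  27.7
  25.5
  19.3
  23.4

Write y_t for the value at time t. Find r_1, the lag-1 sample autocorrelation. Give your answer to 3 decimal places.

-0.223

Mean ȳ = (27.3 + 22.1 + 27.7 + 25.5 + 19.3 + 23.4)/6 = 24.2167
Deviations from mean: 3.0833, -2.1167, 3.4833, 1.2833, -4.9167, -0.8167
Numerator Σ_{t=1}^{5}(y_t−ȳ)(y_{t+1}−ȳ) = -11.7236
Denominator Σ(y_t−ȳ)² = 52.6083
r_1 = -11.7236 / 52.6083 = -0.223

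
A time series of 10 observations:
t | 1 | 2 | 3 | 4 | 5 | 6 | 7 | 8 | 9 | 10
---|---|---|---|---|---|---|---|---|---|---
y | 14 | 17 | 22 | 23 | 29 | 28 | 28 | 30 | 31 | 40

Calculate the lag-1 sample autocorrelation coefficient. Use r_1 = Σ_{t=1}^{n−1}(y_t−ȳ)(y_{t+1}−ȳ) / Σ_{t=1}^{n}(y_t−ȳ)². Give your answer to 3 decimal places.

Mean ȳ = (14 + 17 + 22 + 23 + 29 + 28 + 28 + 30 + 31 + 40)/10 = 26.2000
Numerator Σ_{t=1}^{9}(y_t−ȳ)(y_{t+1}−ȳ) = 254.9600
Denominator Σ(y_t−ȳ)² = 503.6000
r_1 = 254.9600 / 503.6000 = 0.506

0.506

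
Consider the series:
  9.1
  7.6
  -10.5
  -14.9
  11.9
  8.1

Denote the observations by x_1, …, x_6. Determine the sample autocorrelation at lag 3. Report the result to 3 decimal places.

-0.214

Mean x̄ = (9.1 + 7.6 − 10.5 − 14.9 + 11.9 + 8.1)/6 = 1.8833
Deviations from mean: 7.2167, 5.7167, -12.3833, -16.7833, 10.0167, 6.2167
Numerator Σ_{t=1}^{3}(x_t−x̄)(x_{t+3}−x̄) = -140.8408
Denominator Σ(x_t−x̄)² = 658.7683
r_3 = -140.8408 / 658.7683 = -0.214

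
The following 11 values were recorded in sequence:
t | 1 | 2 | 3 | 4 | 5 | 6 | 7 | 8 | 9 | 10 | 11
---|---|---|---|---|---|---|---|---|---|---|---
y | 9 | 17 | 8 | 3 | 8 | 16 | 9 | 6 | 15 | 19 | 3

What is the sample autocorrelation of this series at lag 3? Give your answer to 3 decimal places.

0.149

Mean ȳ = (9 + 17 + 8 + 3 + 8 + 16 + 9 + 6 + 15 + 19 + 3)/11 = 10.2727
Numerator Σ_{t=1}^{8}(y_t−ȳ)(y_{t+3}−ȳ) = 46.9587
Denominator Σ(y_t−ȳ)² = 314.1818
r_3 = 46.9587 / 314.1818 = 0.149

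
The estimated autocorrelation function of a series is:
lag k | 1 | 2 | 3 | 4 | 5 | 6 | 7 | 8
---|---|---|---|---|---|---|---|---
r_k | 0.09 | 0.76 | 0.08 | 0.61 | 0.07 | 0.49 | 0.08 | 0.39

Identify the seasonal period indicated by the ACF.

2

The largest autocorrelation is r_2 = 0.76, with weaker echoes at lags 4 (0.61), 6 (0.49) and 8 (0.39); the remaining lags stay at or below 0.09.
The dominant spike at lag 2 indicates a seasonal period of 2.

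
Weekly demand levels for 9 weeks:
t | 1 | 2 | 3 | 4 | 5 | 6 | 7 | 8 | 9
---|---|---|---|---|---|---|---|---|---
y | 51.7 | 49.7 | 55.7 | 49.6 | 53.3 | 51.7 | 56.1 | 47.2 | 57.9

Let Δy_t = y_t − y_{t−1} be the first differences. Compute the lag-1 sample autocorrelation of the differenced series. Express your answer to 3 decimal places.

-0.720

First differences Δy: -2.0, 6.0, -6.1, 3.7, -1.6, 4.4, -8.9, 10.7
Mean of differences = 0.7750
Numerator Σ(Δy_t−Δȳ)(Δy_{t+1}−Δȳ) = -217.1831
Denominator Σ(Δy_t−Δȳ)² = 301.7150
r_1(Δy) = -217.1831 / 301.7150 = -0.720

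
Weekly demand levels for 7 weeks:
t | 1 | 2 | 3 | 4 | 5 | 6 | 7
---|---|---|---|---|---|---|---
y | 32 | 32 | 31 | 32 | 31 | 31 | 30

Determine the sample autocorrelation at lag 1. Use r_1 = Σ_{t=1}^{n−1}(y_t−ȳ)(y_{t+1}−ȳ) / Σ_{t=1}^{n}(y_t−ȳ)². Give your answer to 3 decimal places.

Mean ȳ = (32 + 32 + 31 + 32 + 31 + 31 + 30)/7 = 31.2857
Deviations from mean: 0.7143, 0.7143, -0.2857, 0.7143, -0.2857, -0.2857, -1.2857
Σ(y_t−ȳ)(y_{t+1}−ȳ) = (0.5102) + (-0.2041) + (-0.2041) + (-0.2041) + (0.0816) + (0.3673) = 0.3469
Denominator Σ(y_t−ȳ)² = 3.4286
r_1 = 0.3469 / 3.4286 = 0.101

0.101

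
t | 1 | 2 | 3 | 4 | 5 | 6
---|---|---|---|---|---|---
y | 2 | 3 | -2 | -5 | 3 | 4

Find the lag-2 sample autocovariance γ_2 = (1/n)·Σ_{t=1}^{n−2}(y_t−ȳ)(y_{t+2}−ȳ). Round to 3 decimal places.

Mean ȳ = (2 + 3 − 2 − 5 + 3 + 4)/6 = 0.8333
Σ_{t=1}^{4}(y_t−ȳ)(y_{t+2}−ȳ) = -40.5556
γ_2 = -40.5556 / 6 = -6.759

-6.759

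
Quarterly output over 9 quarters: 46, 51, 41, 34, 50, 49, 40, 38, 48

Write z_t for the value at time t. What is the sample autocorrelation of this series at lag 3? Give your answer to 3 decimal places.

Mean z̄ = (46 + 51 + 41 + 34 + 50 + 49 + 40 + 38 + 48)/9 = 44.1111
Numerator Σ_{t=1}^{6}(z_t−z̄)(z_{t+3}−z̄) = 30.8519
Denominator Σ(z_t−z̄)² = 290.8889
r_3 = 30.8519 / 290.8889 = 0.106

0.106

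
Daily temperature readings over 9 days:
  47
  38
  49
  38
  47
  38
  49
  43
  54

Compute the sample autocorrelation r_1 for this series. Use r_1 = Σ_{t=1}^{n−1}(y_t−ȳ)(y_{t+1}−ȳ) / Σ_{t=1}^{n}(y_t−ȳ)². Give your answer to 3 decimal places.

-0.571

Mean ȳ = (47 + 38 + 49 + 38 + 47 + 38 + 49 + 43 + 54)/9 = 44.7778
Numerator Σ_{t=1}^{8}(y_t−ȳ)(y_{t+1}−ȳ) = -154.9383
Denominator Σ(y_t−ȳ)² = 271.5556
r_1 = -154.9383 / 271.5556 = -0.571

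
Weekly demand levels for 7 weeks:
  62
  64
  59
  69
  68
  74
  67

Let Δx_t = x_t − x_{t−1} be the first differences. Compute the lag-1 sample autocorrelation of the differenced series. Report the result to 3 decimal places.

-0.603

First differences Δx: 2, -5, 10, -1, 6, -7
Mean of differences = 0.8333
Numerator Σ(Δx_t−Δx̄)(Δx_{t+1}−Δx̄) = -127.0278
Denominator Σ(Δx_t−Δx̄)² = 210.8333
r_1(Δx) = -127.0278 / 210.8333 = -0.603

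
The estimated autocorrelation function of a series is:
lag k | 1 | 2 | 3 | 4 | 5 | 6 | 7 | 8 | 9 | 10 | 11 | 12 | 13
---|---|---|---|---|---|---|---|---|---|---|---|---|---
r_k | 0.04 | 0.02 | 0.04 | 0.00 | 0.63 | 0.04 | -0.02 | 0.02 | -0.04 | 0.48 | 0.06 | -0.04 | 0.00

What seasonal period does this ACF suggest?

The largest autocorrelation is r_5 = 0.63, with a weaker echo at lag 10 (0.48); the remaining lags stay at or below 0.06.
The dominant spike at lag 5 indicates a seasonal period of 5.

5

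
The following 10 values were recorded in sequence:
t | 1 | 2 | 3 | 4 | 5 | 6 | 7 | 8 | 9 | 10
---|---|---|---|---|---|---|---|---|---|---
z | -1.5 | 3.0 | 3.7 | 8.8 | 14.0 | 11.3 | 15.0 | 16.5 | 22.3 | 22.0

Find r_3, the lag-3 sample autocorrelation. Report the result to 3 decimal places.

0.091

Mean z̄ = (-1.5 + 3.0 + 3.7 + 8.8 + 14.0 + 11.3 + 15.0 + 16.5 + 22.3 + 22.0)/10 = 11.5100
Numerator Σ_{t=1}^{7}(z_t−z̄)(z_{t+3}−z̄) = 53.0187
Denominator Σ(z_t−z̄)² = 579.8090
r_3 = 53.0187 / 579.8090 = 0.091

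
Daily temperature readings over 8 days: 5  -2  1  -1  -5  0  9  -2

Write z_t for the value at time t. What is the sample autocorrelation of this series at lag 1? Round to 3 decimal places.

-0.200

Mean z̄ = (5 − 2 + 1 − 1 − 5 + 0 + 9 − 2)/8 = 0.6250
Deviations from mean: 4.3750, -2.6250, 0.3750, -1.6250, -5.6250, -0.6250, 8.3750, -2.6250
Numerator Σ_{t=1}^{7}(z_t−z̄)(z_{t+1}−z̄) = -27.6406
Denominator Σ(z_t−z̄)² = 137.8750
r_1 = -27.6406 / 137.8750 = -0.200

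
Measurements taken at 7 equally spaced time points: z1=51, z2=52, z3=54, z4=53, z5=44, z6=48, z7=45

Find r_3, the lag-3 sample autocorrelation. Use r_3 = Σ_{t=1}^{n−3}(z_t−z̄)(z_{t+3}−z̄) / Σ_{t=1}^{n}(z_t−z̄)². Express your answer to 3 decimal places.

Mean z̄ = (51 + 52 + 54 + 53 + 44 + 48 + 45)/7 = 49.5714
Σ(z_t−z̄)(z_{t+3}−z̄) = (4.8980) + (-13.5306) + (-6.9592) + (-15.6735) = -31.2653
Denominator Σ(z_t−z̄)² = 93.7143
r_3 = -31.2653 / 93.7143 = -0.334

-0.334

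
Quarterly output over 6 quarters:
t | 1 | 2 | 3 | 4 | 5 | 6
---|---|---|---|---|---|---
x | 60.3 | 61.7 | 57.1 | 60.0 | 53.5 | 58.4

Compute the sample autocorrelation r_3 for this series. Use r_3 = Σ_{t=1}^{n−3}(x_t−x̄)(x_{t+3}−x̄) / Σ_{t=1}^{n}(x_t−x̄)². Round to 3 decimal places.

-0.308

Mean x̄ = (60.3 + 61.7 + 57.1 + 60.0 + 53.5 + 58.4)/6 = 58.5000
Σ(x_t−x̄)(x_{t+3}−x̄) = (2.7000) + (-16.0000) + (0.1400) = -13.1600
Denominator Σ(x_t−x̄)² = 42.7000
r_3 = -13.1600 / 42.7000 = -0.308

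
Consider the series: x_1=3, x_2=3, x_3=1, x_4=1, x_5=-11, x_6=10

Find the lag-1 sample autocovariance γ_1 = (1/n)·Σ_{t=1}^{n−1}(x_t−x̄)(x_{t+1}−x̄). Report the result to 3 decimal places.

Mean x̄ = (3 + 3 + 1 + 1 − 11 + 10)/6 = 1.1667
Σ_{t=1}^{5}(x_t−x̄)(x_{t+1}−x̄) = -102.3611
γ_1 = -102.3611 / 6 = -17.060

-17.060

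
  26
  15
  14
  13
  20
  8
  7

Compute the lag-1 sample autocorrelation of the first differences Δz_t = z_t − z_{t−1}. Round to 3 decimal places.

First differences Δz: -11, -1, -1, 7, -12, -1
Mean of differences = -3.1667
Numerator Σ(Δz_t−Δz̄)(Δz_{t+1}−Δz̄) = -99.1944
Denominator Σ(Δz_t−Δz̄)² = 256.8333
r_1(Δz) = -99.1944 / 256.8333 = -0.386

-0.386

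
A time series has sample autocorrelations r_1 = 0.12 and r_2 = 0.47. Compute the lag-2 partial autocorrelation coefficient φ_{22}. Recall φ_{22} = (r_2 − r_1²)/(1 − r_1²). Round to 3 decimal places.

0.462

φ_{22} = (r_2 − r_1²) / (1 − r_1²)
r_1² = (0.12)² = 0.0144
Numerator = 0.47 − 0.0144 = 0.4556; denominator = 1 − 0.0144 = 0.9856
φ_{22} = 0.4556 / 0.9856 = 0.462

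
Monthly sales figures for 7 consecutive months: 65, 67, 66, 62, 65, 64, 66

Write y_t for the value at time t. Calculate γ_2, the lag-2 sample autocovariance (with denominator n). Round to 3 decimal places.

-0.429

Mean ȳ = (65 + 67 + 66 + 62 + 65 + 64 + 66)/7 = 65.0000
Σ_{t=1}^{5}(y_t−ȳ)(y_{t+2}−ȳ) = -3.0000
γ_2 = -3.0000 / 7 = -0.429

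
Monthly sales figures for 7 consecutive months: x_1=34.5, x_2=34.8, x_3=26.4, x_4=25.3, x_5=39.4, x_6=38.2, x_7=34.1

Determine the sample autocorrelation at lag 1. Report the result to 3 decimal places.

Mean x̄ = (34.5 + 34.8 + 26.4 + 25.3 + 39.4 + 38.2 + 34.1)/7 = 33.2429
Numerator Σ_{t=1}^{6}(x_t−x̄)(x_{t+1}−x̄) = 31.5196
Denominator Σ(x_t−x̄)² = 177.1371
r_1 = 31.5196 / 177.1371 = 0.178

0.178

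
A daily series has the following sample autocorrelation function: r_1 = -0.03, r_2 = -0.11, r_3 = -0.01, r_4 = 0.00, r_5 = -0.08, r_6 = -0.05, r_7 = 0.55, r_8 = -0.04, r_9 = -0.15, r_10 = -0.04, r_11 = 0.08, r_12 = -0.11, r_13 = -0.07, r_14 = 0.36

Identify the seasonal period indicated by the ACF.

7

The largest autocorrelation is r_7 = 0.55, with a weaker echo at lag 14 (0.36); the remaining lags stay at or below 0.08.
The dominant spike at lag 7 indicates a seasonal period of 7.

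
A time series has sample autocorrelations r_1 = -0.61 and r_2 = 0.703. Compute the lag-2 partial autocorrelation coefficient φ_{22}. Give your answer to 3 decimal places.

φ_{22} = (r_2 − r_1²) / (1 − r_1²)
r_1² = (-0.61)² = 0.3721
Numerator = 0.703 − 0.3721 = 0.3309; denominator = 1 − 0.3721 = 0.6279
φ_{22} = 0.3309 / 0.6279 = 0.527

0.527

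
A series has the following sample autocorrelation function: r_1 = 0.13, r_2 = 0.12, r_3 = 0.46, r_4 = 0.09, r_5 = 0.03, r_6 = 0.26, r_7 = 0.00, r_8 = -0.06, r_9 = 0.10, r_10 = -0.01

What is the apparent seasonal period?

The largest autocorrelation is r_3 = 0.46, with a weaker echo at lag 6 (0.26); the remaining lags stay at or below 0.13.
The dominant spike at lag 3 indicates a seasonal period of 3.

3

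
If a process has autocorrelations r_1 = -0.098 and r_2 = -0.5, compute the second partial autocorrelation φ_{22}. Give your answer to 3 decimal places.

φ_{22} = (r_2 − r_1²) / (1 − r_1²)
r_1² = (-0.098)² = 0.009604
Numerator = -0.5 − 0.0096 = -0.5096; denominator = 1 − 0.0096 = 0.9904
φ_{22} = -0.5096 / 0.9904 = -0.515

-0.515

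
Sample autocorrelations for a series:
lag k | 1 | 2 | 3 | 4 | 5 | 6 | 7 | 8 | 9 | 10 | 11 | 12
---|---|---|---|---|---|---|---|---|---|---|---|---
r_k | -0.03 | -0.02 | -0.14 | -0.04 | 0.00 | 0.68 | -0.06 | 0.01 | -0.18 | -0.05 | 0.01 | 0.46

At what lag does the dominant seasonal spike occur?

6

The largest autocorrelation is r_6 = 0.68, with a weaker echo at lag 12 (0.46); the remaining lags stay at or below 0.01.
The dominant spike at lag 6 indicates a seasonal period of 6.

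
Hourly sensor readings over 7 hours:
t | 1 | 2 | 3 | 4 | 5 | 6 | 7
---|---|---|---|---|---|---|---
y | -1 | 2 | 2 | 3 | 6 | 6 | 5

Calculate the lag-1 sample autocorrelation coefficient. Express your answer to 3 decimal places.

Mean ȳ = (-1 + 2 + 2 + 3 + 6 + 6 + 5)/7 = 3.2857
Deviations from mean: -4.2857, -1.2857, -1.2857, -0.2857, 2.7143, 2.7143, 1.7143
Σ(y_t−ȳ)(y_{t+1}−ȳ) = (5.5102) + (1.6531) + (0.3673) + (-0.7755) + (7.3673) + (4.6531) = 18.7755
Denominator Σ(y_t−ȳ)² = 39.4286
r_1 = 18.7755 / 39.4286 = 0.476

0.476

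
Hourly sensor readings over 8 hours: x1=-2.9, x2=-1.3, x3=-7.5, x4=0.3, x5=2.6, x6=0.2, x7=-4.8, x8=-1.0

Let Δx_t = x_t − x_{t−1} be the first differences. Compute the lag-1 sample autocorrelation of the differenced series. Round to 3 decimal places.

-0.342

First differences Δx: 1.6, -6.2, 7.8, 2.3, -2.4, -5.0, 3.8
Mean of differences = 0.2714
Numerator Σ(Δx_t−Δx̄)(Δx_{t+1}−Δx̄) = -51.9837
Denominator Σ(Δx_t−Δx̄)² = 151.8143
r_1(Δx) = -51.9837 / 151.8143 = -0.342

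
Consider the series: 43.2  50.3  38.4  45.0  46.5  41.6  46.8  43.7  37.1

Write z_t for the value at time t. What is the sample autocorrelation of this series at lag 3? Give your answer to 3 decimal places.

0.338

Mean z̄ = (43.2 + 50.3 + 38.4 + 45.0 + 46.5 + 41.6 + 46.8 + 43.7 + 37.1)/9 = 43.6222
Σ(z_t−z̄)(z_{t+3}−z̄) = (-0.5817) + (19.2172) + (10.5605) + (4.3783) + (0.2238) + (13.1894) = 46.9874
Denominator Σ(z_t−z̄)² = 138.9556
r_3 = 46.9874 / 138.9556 = 0.338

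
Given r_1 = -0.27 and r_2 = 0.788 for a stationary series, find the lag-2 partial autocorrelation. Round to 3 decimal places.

φ_{22} = (r_2 − r_1²) / (1 − r_1²)
r_1² = (-0.27)² = 0.0729
Numerator = 0.788 − 0.0729 = 0.7151; denominator = 1 − 0.0729 = 0.9271
φ_{22} = 0.7151 / 0.9271 = 0.771

0.771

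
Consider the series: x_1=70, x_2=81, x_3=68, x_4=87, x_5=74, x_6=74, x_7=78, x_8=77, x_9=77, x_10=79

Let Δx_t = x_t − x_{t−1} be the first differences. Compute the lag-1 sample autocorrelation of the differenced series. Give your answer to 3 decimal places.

First differences Δx: 11, -13, 19, -13, 0, 4, -1, 0, 2
Mean of differences = 1.0000
Numerator Σ(Δx_t−Δx̄)(Δx_{t+1}−Δx̄) = -638.0000
Denominator Σ(Δx_t−Δx̄)² = 832.0000
r_1(Δx) = -638.0000 / 832.0000 = -0.767

-0.767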